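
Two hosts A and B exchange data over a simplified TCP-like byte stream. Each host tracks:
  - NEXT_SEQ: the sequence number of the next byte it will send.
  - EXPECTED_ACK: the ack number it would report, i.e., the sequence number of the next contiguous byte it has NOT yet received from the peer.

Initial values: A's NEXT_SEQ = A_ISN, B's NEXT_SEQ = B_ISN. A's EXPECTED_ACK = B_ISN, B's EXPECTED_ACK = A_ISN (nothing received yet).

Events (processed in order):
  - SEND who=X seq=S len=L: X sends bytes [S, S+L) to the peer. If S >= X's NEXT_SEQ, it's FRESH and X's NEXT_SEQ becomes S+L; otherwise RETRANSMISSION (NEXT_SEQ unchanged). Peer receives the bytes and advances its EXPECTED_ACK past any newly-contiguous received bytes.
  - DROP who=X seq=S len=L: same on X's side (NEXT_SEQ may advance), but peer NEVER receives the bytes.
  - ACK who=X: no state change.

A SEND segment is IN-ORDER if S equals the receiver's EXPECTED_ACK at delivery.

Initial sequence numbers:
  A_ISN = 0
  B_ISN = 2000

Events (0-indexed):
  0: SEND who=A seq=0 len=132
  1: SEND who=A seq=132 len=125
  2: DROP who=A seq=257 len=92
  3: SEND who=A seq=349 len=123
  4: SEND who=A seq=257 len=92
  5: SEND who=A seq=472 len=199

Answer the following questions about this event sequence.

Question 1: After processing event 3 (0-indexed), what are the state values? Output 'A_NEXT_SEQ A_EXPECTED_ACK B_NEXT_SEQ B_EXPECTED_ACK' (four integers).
After event 0: A_seq=132 A_ack=2000 B_seq=2000 B_ack=132
After event 1: A_seq=257 A_ack=2000 B_seq=2000 B_ack=257
After event 2: A_seq=349 A_ack=2000 B_seq=2000 B_ack=257
After event 3: A_seq=472 A_ack=2000 B_seq=2000 B_ack=257

472 2000 2000 257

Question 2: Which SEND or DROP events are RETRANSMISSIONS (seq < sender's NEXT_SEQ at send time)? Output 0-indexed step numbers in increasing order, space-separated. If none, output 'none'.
Answer: 4

Derivation:
Step 0: SEND seq=0 -> fresh
Step 1: SEND seq=132 -> fresh
Step 2: DROP seq=257 -> fresh
Step 3: SEND seq=349 -> fresh
Step 4: SEND seq=257 -> retransmit
Step 5: SEND seq=472 -> fresh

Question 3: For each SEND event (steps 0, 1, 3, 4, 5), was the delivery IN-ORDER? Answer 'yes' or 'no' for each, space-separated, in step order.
Answer: yes yes no yes yes

Derivation:
Step 0: SEND seq=0 -> in-order
Step 1: SEND seq=132 -> in-order
Step 3: SEND seq=349 -> out-of-order
Step 4: SEND seq=257 -> in-order
Step 5: SEND seq=472 -> in-order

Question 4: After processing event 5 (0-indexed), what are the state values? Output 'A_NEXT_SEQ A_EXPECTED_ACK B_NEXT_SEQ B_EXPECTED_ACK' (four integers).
After event 0: A_seq=132 A_ack=2000 B_seq=2000 B_ack=132
After event 1: A_seq=257 A_ack=2000 B_seq=2000 B_ack=257
After event 2: A_seq=349 A_ack=2000 B_seq=2000 B_ack=257
After event 3: A_seq=472 A_ack=2000 B_seq=2000 B_ack=257
After event 4: A_seq=472 A_ack=2000 B_seq=2000 B_ack=472
After event 5: A_seq=671 A_ack=2000 B_seq=2000 B_ack=671

671 2000 2000 671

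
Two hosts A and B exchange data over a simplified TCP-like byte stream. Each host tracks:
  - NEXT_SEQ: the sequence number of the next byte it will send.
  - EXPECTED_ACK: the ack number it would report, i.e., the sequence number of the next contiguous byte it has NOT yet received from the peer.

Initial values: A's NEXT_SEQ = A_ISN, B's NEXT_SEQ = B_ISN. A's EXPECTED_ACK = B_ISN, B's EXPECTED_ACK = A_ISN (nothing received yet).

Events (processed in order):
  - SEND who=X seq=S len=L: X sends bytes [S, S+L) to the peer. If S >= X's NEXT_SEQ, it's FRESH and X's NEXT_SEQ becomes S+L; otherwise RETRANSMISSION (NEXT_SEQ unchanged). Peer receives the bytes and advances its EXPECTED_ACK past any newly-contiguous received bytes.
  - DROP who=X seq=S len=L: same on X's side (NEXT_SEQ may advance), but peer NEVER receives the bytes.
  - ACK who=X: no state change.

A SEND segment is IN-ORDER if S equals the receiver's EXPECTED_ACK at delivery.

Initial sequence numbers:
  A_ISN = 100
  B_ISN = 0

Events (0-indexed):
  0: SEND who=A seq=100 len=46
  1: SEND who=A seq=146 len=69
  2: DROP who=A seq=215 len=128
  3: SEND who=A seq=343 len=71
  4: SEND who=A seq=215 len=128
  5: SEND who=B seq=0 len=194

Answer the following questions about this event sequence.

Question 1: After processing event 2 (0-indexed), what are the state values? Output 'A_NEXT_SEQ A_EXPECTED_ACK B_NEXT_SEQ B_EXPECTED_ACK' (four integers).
After event 0: A_seq=146 A_ack=0 B_seq=0 B_ack=146
After event 1: A_seq=215 A_ack=0 B_seq=0 B_ack=215
After event 2: A_seq=343 A_ack=0 B_seq=0 B_ack=215

343 0 0 215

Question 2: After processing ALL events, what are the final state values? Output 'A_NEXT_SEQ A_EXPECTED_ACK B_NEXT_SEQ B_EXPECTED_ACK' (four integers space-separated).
Answer: 414 194 194 414

Derivation:
After event 0: A_seq=146 A_ack=0 B_seq=0 B_ack=146
After event 1: A_seq=215 A_ack=0 B_seq=0 B_ack=215
After event 2: A_seq=343 A_ack=0 B_seq=0 B_ack=215
After event 3: A_seq=414 A_ack=0 B_seq=0 B_ack=215
After event 4: A_seq=414 A_ack=0 B_seq=0 B_ack=414
After event 5: A_seq=414 A_ack=194 B_seq=194 B_ack=414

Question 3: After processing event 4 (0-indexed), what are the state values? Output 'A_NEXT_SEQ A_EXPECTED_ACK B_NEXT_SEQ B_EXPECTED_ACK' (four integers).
After event 0: A_seq=146 A_ack=0 B_seq=0 B_ack=146
After event 1: A_seq=215 A_ack=0 B_seq=0 B_ack=215
After event 2: A_seq=343 A_ack=0 B_seq=0 B_ack=215
After event 3: A_seq=414 A_ack=0 B_seq=0 B_ack=215
After event 4: A_seq=414 A_ack=0 B_seq=0 B_ack=414

414 0 0 414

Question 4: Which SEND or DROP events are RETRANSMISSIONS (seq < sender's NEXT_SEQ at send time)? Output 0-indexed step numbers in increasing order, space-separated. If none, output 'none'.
Step 0: SEND seq=100 -> fresh
Step 1: SEND seq=146 -> fresh
Step 2: DROP seq=215 -> fresh
Step 3: SEND seq=343 -> fresh
Step 4: SEND seq=215 -> retransmit
Step 5: SEND seq=0 -> fresh

Answer: 4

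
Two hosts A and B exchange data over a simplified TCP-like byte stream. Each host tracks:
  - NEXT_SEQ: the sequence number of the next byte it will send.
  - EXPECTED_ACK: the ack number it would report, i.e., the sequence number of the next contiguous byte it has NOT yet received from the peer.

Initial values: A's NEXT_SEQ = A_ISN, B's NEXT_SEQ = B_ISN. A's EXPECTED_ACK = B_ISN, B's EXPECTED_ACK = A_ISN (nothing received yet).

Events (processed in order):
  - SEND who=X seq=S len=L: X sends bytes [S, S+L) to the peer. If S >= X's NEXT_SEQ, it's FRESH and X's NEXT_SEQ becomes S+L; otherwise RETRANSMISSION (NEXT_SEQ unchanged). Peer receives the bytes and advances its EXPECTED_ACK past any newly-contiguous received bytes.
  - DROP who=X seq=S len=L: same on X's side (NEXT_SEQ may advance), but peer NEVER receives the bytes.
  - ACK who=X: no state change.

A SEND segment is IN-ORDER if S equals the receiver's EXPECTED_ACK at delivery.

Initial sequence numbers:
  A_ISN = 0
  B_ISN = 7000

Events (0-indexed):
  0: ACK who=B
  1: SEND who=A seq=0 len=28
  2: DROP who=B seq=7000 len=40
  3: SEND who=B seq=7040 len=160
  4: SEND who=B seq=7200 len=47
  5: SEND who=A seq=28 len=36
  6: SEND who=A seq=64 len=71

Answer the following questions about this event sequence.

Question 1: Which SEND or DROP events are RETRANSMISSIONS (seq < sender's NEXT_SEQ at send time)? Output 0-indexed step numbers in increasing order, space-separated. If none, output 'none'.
Answer: none

Derivation:
Step 1: SEND seq=0 -> fresh
Step 2: DROP seq=7000 -> fresh
Step 3: SEND seq=7040 -> fresh
Step 4: SEND seq=7200 -> fresh
Step 5: SEND seq=28 -> fresh
Step 6: SEND seq=64 -> fresh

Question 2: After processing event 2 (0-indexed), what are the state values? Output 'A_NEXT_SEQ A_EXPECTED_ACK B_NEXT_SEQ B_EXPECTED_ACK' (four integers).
After event 0: A_seq=0 A_ack=7000 B_seq=7000 B_ack=0
After event 1: A_seq=28 A_ack=7000 B_seq=7000 B_ack=28
After event 2: A_seq=28 A_ack=7000 B_seq=7040 B_ack=28

28 7000 7040 28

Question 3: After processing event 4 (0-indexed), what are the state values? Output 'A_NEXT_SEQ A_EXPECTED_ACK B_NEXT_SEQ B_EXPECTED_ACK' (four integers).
After event 0: A_seq=0 A_ack=7000 B_seq=7000 B_ack=0
After event 1: A_seq=28 A_ack=7000 B_seq=7000 B_ack=28
After event 2: A_seq=28 A_ack=7000 B_seq=7040 B_ack=28
After event 3: A_seq=28 A_ack=7000 B_seq=7200 B_ack=28
After event 4: A_seq=28 A_ack=7000 B_seq=7247 B_ack=28

28 7000 7247 28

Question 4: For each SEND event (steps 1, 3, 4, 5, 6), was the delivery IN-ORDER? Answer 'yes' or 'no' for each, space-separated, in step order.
Step 1: SEND seq=0 -> in-order
Step 3: SEND seq=7040 -> out-of-order
Step 4: SEND seq=7200 -> out-of-order
Step 5: SEND seq=28 -> in-order
Step 6: SEND seq=64 -> in-order

Answer: yes no no yes yes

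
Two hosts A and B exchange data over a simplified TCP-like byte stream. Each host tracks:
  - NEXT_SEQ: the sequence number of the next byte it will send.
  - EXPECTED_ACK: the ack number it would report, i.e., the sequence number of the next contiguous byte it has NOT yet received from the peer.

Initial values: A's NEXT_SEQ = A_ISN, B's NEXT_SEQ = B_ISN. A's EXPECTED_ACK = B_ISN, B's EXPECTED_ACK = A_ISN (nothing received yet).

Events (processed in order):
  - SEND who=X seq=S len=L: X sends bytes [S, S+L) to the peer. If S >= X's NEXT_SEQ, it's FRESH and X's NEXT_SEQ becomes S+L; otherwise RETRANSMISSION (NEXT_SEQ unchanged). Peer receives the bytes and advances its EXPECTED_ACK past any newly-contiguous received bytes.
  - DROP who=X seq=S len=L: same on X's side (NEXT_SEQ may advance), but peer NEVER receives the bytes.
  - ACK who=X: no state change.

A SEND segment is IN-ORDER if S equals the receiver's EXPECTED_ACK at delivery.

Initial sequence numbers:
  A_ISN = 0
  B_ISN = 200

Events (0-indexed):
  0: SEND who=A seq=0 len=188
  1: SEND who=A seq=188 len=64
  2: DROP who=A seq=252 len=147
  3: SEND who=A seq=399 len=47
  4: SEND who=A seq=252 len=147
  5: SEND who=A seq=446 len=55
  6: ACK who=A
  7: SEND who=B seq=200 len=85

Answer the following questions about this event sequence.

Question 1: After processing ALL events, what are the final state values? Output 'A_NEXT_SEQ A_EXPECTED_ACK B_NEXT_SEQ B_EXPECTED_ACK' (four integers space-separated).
Answer: 501 285 285 501

Derivation:
After event 0: A_seq=188 A_ack=200 B_seq=200 B_ack=188
After event 1: A_seq=252 A_ack=200 B_seq=200 B_ack=252
After event 2: A_seq=399 A_ack=200 B_seq=200 B_ack=252
After event 3: A_seq=446 A_ack=200 B_seq=200 B_ack=252
After event 4: A_seq=446 A_ack=200 B_seq=200 B_ack=446
After event 5: A_seq=501 A_ack=200 B_seq=200 B_ack=501
After event 6: A_seq=501 A_ack=200 B_seq=200 B_ack=501
After event 7: A_seq=501 A_ack=285 B_seq=285 B_ack=501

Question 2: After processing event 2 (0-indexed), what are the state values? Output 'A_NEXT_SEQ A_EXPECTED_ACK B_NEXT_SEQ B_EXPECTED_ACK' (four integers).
After event 0: A_seq=188 A_ack=200 B_seq=200 B_ack=188
After event 1: A_seq=252 A_ack=200 B_seq=200 B_ack=252
After event 2: A_seq=399 A_ack=200 B_seq=200 B_ack=252

399 200 200 252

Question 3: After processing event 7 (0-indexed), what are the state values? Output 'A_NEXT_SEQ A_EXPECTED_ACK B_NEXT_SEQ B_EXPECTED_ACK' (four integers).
After event 0: A_seq=188 A_ack=200 B_seq=200 B_ack=188
After event 1: A_seq=252 A_ack=200 B_seq=200 B_ack=252
After event 2: A_seq=399 A_ack=200 B_seq=200 B_ack=252
After event 3: A_seq=446 A_ack=200 B_seq=200 B_ack=252
After event 4: A_seq=446 A_ack=200 B_seq=200 B_ack=446
After event 5: A_seq=501 A_ack=200 B_seq=200 B_ack=501
After event 6: A_seq=501 A_ack=200 B_seq=200 B_ack=501
After event 7: A_seq=501 A_ack=285 B_seq=285 B_ack=501

501 285 285 501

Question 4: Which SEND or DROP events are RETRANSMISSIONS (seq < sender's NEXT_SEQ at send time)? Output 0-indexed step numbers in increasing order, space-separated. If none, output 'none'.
Step 0: SEND seq=0 -> fresh
Step 1: SEND seq=188 -> fresh
Step 2: DROP seq=252 -> fresh
Step 3: SEND seq=399 -> fresh
Step 4: SEND seq=252 -> retransmit
Step 5: SEND seq=446 -> fresh
Step 7: SEND seq=200 -> fresh

Answer: 4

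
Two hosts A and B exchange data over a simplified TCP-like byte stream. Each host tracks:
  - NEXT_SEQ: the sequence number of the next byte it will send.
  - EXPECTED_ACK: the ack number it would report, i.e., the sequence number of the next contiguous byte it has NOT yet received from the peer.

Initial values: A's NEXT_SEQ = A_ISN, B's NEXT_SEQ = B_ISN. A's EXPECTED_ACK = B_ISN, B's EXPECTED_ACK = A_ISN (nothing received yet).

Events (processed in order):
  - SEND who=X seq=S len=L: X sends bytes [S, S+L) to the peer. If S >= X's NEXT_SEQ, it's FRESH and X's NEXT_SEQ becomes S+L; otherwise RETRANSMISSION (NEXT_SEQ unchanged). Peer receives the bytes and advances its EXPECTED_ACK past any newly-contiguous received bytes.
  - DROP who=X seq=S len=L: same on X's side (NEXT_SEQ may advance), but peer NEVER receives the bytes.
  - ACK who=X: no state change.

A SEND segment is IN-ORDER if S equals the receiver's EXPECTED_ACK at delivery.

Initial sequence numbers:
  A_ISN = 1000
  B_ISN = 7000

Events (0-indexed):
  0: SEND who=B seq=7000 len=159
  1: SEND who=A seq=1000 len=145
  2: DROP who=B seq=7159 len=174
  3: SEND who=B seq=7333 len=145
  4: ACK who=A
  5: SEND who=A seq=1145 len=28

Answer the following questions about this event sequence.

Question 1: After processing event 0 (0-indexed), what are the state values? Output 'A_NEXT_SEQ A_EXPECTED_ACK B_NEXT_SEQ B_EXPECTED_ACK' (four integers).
After event 0: A_seq=1000 A_ack=7159 B_seq=7159 B_ack=1000

1000 7159 7159 1000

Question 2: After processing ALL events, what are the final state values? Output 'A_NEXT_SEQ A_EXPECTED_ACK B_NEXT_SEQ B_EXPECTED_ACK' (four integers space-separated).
After event 0: A_seq=1000 A_ack=7159 B_seq=7159 B_ack=1000
After event 1: A_seq=1145 A_ack=7159 B_seq=7159 B_ack=1145
After event 2: A_seq=1145 A_ack=7159 B_seq=7333 B_ack=1145
After event 3: A_seq=1145 A_ack=7159 B_seq=7478 B_ack=1145
After event 4: A_seq=1145 A_ack=7159 B_seq=7478 B_ack=1145
After event 5: A_seq=1173 A_ack=7159 B_seq=7478 B_ack=1173

Answer: 1173 7159 7478 1173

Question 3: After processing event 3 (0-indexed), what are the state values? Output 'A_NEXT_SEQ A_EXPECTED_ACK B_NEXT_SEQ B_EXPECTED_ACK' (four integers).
After event 0: A_seq=1000 A_ack=7159 B_seq=7159 B_ack=1000
After event 1: A_seq=1145 A_ack=7159 B_seq=7159 B_ack=1145
After event 2: A_seq=1145 A_ack=7159 B_seq=7333 B_ack=1145
After event 3: A_seq=1145 A_ack=7159 B_seq=7478 B_ack=1145

1145 7159 7478 1145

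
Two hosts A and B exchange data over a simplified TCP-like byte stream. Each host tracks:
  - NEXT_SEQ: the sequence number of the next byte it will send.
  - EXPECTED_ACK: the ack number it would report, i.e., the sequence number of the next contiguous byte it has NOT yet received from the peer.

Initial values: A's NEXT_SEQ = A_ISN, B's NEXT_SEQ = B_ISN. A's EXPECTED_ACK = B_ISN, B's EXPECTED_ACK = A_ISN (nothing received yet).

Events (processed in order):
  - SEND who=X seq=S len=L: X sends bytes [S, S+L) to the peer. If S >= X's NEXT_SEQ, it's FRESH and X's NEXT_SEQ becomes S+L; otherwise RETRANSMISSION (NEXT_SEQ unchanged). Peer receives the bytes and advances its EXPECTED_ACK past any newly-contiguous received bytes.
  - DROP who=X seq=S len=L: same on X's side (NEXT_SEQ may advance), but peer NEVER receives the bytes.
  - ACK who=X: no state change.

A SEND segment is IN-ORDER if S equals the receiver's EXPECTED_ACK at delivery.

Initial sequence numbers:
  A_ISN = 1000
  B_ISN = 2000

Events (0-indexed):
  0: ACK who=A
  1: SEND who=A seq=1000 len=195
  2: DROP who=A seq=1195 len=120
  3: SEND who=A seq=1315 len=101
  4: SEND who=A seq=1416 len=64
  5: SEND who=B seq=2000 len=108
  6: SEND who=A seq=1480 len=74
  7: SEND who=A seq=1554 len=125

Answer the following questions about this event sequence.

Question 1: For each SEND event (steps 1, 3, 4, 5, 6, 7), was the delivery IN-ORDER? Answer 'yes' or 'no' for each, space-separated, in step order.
Step 1: SEND seq=1000 -> in-order
Step 3: SEND seq=1315 -> out-of-order
Step 4: SEND seq=1416 -> out-of-order
Step 5: SEND seq=2000 -> in-order
Step 6: SEND seq=1480 -> out-of-order
Step 7: SEND seq=1554 -> out-of-order

Answer: yes no no yes no no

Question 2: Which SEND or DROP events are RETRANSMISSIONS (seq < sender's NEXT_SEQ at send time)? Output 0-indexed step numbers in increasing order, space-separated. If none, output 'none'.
Answer: none

Derivation:
Step 1: SEND seq=1000 -> fresh
Step 2: DROP seq=1195 -> fresh
Step 3: SEND seq=1315 -> fresh
Step 4: SEND seq=1416 -> fresh
Step 5: SEND seq=2000 -> fresh
Step 6: SEND seq=1480 -> fresh
Step 7: SEND seq=1554 -> fresh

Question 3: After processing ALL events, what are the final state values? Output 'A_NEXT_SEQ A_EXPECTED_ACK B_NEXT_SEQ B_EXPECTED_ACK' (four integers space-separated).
After event 0: A_seq=1000 A_ack=2000 B_seq=2000 B_ack=1000
After event 1: A_seq=1195 A_ack=2000 B_seq=2000 B_ack=1195
After event 2: A_seq=1315 A_ack=2000 B_seq=2000 B_ack=1195
After event 3: A_seq=1416 A_ack=2000 B_seq=2000 B_ack=1195
After event 4: A_seq=1480 A_ack=2000 B_seq=2000 B_ack=1195
After event 5: A_seq=1480 A_ack=2108 B_seq=2108 B_ack=1195
After event 6: A_seq=1554 A_ack=2108 B_seq=2108 B_ack=1195
After event 7: A_seq=1679 A_ack=2108 B_seq=2108 B_ack=1195

Answer: 1679 2108 2108 1195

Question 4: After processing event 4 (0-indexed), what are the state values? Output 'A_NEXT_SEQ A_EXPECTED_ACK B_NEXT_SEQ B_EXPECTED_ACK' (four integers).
After event 0: A_seq=1000 A_ack=2000 B_seq=2000 B_ack=1000
After event 1: A_seq=1195 A_ack=2000 B_seq=2000 B_ack=1195
After event 2: A_seq=1315 A_ack=2000 B_seq=2000 B_ack=1195
After event 3: A_seq=1416 A_ack=2000 B_seq=2000 B_ack=1195
After event 4: A_seq=1480 A_ack=2000 B_seq=2000 B_ack=1195

1480 2000 2000 1195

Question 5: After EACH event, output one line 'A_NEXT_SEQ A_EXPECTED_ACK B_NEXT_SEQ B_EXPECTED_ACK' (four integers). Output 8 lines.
1000 2000 2000 1000
1195 2000 2000 1195
1315 2000 2000 1195
1416 2000 2000 1195
1480 2000 2000 1195
1480 2108 2108 1195
1554 2108 2108 1195
1679 2108 2108 1195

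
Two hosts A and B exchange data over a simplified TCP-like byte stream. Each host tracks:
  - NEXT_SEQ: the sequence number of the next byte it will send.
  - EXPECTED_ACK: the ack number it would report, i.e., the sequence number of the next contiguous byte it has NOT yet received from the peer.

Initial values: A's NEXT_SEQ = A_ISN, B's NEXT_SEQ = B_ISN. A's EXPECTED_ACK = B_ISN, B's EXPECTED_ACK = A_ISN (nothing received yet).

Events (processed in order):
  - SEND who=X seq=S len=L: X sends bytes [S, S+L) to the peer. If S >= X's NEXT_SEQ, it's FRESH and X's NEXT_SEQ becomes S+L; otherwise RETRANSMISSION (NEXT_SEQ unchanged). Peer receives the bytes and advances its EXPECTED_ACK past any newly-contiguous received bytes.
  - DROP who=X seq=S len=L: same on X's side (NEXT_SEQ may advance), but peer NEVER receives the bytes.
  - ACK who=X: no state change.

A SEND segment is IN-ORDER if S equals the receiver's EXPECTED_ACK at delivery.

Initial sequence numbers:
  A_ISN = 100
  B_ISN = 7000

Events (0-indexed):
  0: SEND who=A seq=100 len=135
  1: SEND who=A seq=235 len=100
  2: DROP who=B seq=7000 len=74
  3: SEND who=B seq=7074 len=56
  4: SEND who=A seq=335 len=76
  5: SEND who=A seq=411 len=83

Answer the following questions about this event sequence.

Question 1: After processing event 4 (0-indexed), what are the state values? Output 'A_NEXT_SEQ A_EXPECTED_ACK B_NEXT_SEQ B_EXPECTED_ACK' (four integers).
After event 0: A_seq=235 A_ack=7000 B_seq=7000 B_ack=235
After event 1: A_seq=335 A_ack=7000 B_seq=7000 B_ack=335
After event 2: A_seq=335 A_ack=7000 B_seq=7074 B_ack=335
After event 3: A_seq=335 A_ack=7000 B_seq=7130 B_ack=335
After event 4: A_seq=411 A_ack=7000 B_seq=7130 B_ack=411

411 7000 7130 411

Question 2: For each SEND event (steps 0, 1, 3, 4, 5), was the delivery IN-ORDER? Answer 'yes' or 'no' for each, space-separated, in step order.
Step 0: SEND seq=100 -> in-order
Step 1: SEND seq=235 -> in-order
Step 3: SEND seq=7074 -> out-of-order
Step 4: SEND seq=335 -> in-order
Step 5: SEND seq=411 -> in-order

Answer: yes yes no yes yes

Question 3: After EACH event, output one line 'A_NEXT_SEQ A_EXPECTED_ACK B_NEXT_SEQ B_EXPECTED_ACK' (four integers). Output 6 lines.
235 7000 7000 235
335 7000 7000 335
335 7000 7074 335
335 7000 7130 335
411 7000 7130 411
494 7000 7130 494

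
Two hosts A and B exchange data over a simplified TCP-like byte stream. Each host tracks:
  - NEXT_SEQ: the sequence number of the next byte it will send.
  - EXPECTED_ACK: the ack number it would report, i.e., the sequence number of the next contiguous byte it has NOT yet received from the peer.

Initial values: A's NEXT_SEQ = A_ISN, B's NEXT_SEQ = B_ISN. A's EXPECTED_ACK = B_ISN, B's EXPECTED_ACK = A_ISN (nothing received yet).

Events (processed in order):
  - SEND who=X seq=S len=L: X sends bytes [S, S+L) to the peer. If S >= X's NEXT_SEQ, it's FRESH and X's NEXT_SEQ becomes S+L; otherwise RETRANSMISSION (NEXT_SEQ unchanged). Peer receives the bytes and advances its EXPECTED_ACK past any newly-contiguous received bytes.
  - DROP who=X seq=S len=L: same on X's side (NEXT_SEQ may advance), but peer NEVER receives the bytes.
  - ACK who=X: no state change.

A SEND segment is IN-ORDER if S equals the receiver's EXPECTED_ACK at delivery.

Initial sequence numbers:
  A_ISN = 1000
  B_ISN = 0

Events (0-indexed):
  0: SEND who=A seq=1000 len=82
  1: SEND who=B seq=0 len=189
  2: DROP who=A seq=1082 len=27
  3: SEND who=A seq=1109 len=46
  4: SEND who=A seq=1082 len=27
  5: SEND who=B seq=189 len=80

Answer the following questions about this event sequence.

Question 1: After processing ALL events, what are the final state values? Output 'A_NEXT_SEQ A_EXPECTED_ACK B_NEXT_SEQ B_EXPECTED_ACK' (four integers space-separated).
After event 0: A_seq=1082 A_ack=0 B_seq=0 B_ack=1082
After event 1: A_seq=1082 A_ack=189 B_seq=189 B_ack=1082
After event 2: A_seq=1109 A_ack=189 B_seq=189 B_ack=1082
After event 3: A_seq=1155 A_ack=189 B_seq=189 B_ack=1082
After event 4: A_seq=1155 A_ack=189 B_seq=189 B_ack=1155
After event 5: A_seq=1155 A_ack=269 B_seq=269 B_ack=1155

Answer: 1155 269 269 1155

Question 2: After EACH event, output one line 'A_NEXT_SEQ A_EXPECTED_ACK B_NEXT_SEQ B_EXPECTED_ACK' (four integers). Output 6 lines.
1082 0 0 1082
1082 189 189 1082
1109 189 189 1082
1155 189 189 1082
1155 189 189 1155
1155 269 269 1155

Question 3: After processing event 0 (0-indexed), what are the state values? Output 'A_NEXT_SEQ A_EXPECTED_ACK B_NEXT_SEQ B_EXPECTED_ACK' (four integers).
After event 0: A_seq=1082 A_ack=0 B_seq=0 B_ack=1082

1082 0 0 1082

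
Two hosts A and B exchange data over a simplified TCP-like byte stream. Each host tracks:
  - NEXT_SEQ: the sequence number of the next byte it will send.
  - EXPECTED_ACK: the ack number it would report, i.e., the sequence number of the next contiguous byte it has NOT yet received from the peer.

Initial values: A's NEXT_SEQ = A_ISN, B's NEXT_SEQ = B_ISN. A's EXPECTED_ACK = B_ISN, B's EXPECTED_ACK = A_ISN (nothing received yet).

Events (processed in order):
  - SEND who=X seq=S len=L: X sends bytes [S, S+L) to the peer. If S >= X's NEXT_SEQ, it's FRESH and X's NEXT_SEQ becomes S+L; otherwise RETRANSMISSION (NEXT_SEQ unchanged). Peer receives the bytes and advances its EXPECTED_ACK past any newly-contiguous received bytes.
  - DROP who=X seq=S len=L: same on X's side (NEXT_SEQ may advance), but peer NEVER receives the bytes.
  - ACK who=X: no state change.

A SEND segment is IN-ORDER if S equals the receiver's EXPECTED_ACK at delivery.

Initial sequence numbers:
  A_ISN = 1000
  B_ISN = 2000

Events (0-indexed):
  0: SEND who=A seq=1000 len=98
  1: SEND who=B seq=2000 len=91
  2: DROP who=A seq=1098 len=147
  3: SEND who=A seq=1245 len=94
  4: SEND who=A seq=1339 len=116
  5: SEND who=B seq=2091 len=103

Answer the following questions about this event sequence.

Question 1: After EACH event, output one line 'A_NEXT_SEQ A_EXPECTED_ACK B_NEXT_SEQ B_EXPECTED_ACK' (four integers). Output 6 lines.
1098 2000 2000 1098
1098 2091 2091 1098
1245 2091 2091 1098
1339 2091 2091 1098
1455 2091 2091 1098
1455 2194 2194 1098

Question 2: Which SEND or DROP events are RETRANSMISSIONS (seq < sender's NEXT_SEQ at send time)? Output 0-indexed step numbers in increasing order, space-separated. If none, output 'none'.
Answer: none

Derivation:
Step 0: SEND seq=1000 -> fresh
Step 1: SEND seq=2000 -> fresh
Step 2: DROP seq=1098 -> fresh
Step 3: SEND seq=1245 -> fresh
Step 4: SEND seq=1339 -> fresh
Step 5: SEND seq=2091 -> fresh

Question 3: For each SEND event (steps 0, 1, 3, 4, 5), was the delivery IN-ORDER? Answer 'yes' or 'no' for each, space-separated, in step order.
Answer: yes yes no no yes

Derivation:
Step 0: SEND seq=1000 -> in-order
Step 1: SEND seq=2000 -> in-order
Step 3: SEND seq=1245 -> out-of-order
Step 4: SEND seq=1339 -> out-of-order
Step 5: SEND seq=2091 -> in-order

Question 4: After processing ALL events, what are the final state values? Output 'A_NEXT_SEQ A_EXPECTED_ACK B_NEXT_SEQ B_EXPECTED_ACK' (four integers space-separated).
Answer: 1455 2194 2194 1098

Derivation:
After event 0: A_seq=1098 A_ack=2000 B_seq=2000 B_ack=1098
After event 1: A_seq=1098 A_ack=2091 B_seq=2091 B_ack=1098
After event 2: A_seq=1245 A_ack=2091 B_seq=2091 B_ack=1098
After event 3: A_seq=1339 A_ack=2091 B_seq=2091 B_ack=1098
After event 4: A_seq=1455 A_ack=2091 B_seq=2091 B_ack=1098
After event 5: A_seq=1455 A_ack=2194 B_seq=2194 B_ack=1098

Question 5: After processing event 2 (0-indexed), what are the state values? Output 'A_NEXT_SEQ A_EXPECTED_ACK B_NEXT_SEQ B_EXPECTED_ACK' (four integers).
After event 0: A_seq=1098 A_ack=2000 B_seq=2000 B_ack=1098
After event 1: A_seq=1098 A_ack=2091 B_seq=2091 B_ack=1098
After event 2: A_seq=1245 A_ack=2091 B_seq=2091 B_ack=1098

1245 2091 2091 1098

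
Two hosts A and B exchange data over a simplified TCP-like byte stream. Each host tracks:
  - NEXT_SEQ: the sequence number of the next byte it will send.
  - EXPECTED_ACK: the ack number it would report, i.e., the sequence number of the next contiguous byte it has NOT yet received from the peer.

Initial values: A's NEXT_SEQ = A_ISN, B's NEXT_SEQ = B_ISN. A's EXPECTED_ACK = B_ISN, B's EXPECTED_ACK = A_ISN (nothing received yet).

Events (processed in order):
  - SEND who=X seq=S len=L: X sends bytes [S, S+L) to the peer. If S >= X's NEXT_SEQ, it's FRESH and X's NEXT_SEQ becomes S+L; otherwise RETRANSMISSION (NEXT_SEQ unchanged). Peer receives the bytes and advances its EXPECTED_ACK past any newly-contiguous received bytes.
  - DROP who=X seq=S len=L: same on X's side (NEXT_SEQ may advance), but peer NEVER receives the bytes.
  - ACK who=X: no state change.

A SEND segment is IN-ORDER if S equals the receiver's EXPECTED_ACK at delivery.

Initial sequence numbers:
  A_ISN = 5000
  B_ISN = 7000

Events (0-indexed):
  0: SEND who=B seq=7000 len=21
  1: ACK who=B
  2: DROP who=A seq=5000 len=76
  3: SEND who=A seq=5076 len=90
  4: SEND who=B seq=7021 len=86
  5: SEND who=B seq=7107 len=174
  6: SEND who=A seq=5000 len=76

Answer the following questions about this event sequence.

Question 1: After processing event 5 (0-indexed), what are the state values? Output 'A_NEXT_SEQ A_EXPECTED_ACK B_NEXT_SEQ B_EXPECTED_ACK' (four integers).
After event 0: A_seq=5000 A_ack=7021 B_seq=7021 B_ack=5000
After event 1: A_seq=5000 A_ack=7021 B_seq=7021 B_ack=5000
After event 2: A_seq=5076 A_ack=7021 B_seq=7021 B_ack=5000
After event 3: A_seq=5166 A_ack=7021 B_seq=7021 B_ack=5000
After event 4: A_seq=5166 A_ack=7107 B_seq=7107 B_ack=5000
After event 5: A_seq=5166 A_ack=7281 B_seq=7281 B_ack=5000

5166 7281 7281 5000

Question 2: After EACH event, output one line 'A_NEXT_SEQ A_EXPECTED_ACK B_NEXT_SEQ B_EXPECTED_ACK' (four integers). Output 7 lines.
5000 7021 7021 5000
5000 7021 7021 5000
5076 7021 7021 5000
5166 7021 7021 5000
5166 7107 7107 5000
5166 7281 7281 5000
5166 7281 7281 5166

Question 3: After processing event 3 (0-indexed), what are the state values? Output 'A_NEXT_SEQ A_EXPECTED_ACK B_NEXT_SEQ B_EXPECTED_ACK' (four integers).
After event 0: A_seq=5000 A_ack=7021 B_seq=7021 B_ack=5000
After event 1: A_seq=5000 A_ack=7021 B_seq=7021 B_ack=5000
After event 2: A_seq=5076 A_ack=7021 B_seq=7021 B_ack=5000
After event 3: A_seq=5166 A_ack=7021 B_seq=7021 B_ack=5000

5166 7021 7021 5000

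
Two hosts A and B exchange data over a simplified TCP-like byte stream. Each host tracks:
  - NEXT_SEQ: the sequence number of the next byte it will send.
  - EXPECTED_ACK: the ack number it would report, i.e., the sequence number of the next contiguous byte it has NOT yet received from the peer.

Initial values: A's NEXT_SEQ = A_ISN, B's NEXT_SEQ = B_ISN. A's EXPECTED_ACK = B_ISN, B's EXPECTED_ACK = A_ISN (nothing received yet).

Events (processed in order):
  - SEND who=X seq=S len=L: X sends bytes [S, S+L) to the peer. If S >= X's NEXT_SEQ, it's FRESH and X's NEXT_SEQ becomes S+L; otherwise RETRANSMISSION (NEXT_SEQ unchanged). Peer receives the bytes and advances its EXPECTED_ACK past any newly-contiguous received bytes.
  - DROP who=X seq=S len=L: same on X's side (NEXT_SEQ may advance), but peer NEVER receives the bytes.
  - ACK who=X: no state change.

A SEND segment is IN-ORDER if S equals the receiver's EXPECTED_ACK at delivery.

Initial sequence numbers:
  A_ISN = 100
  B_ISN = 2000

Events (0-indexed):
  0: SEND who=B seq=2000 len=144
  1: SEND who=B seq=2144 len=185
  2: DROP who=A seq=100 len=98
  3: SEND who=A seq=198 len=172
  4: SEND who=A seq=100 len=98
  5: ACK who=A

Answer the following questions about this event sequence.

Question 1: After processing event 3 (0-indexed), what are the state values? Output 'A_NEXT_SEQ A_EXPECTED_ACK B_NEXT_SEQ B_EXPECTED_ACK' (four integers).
After event 0: A_seq=100 A_ack=2144 B_seq=2144 B_ack=100
After event 1: A_seq=100 A_ack=2329 B_seq=2329 B_ack=100
After event 2: A_seq=198 A_ack=2329 B_seq=2329 B_ack=100
After event 3: A_seq=370 A_ack=2329 B_seq=2329 B_ack=100

370 2329 2329 100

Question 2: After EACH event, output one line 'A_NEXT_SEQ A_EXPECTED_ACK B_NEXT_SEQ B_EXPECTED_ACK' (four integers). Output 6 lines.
100 2144 2144 100
100 2329 2329 100
198 2329 2329 100
370 2329 2329 100
370 2329 2329 370
370 2329 2329 370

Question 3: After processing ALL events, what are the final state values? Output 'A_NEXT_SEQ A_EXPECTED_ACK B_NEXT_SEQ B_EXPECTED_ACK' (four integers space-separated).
Answer: 370 2329 2329 370

Derivation:
After event 0: A_seq=100 A_ack=2144 B_seq=2144 B_ack=100
After event 1: A_seq=100 A_ack=2329 B_seq=2329 B_ack=100
After event 2: A_seq=198 A_ack=2329 B_seq=2329 B_ack=100
After event 3: A_seq=370 A_ack=2329 B_seq=2329 B_ack=100
After event 4: A_seq=370 A_ack=2329 B_seq=2329 B_ack=370
After event 5: A_seq=370 A_ack=2329 B_seq=2329 B_ack=370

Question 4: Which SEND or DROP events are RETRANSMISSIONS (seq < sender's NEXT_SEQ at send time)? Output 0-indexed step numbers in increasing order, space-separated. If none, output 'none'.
Answer: 4

Derivation:
Step 0: SEND seq=2000 -> fresh
Step 1: SEND seq=2144 -> fresh
Step 2: DROP seq=100 -> fresh
Step 3: SEND seq=198 -> fresh
Step 4: SEND seq=100 -> retransmit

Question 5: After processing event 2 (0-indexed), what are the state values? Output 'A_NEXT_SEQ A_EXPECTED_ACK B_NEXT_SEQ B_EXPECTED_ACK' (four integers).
After event 0: A_seq=100 A_ack=2144 B_seq=2144 B_ack=100
After event 1: A_seq=100 A_ack=2329 B_seq=2329 B_ack=100
After event 2: A_seq=198 A_ack=2329 B_seq=2329 B_ack=100

198 2329 2329 100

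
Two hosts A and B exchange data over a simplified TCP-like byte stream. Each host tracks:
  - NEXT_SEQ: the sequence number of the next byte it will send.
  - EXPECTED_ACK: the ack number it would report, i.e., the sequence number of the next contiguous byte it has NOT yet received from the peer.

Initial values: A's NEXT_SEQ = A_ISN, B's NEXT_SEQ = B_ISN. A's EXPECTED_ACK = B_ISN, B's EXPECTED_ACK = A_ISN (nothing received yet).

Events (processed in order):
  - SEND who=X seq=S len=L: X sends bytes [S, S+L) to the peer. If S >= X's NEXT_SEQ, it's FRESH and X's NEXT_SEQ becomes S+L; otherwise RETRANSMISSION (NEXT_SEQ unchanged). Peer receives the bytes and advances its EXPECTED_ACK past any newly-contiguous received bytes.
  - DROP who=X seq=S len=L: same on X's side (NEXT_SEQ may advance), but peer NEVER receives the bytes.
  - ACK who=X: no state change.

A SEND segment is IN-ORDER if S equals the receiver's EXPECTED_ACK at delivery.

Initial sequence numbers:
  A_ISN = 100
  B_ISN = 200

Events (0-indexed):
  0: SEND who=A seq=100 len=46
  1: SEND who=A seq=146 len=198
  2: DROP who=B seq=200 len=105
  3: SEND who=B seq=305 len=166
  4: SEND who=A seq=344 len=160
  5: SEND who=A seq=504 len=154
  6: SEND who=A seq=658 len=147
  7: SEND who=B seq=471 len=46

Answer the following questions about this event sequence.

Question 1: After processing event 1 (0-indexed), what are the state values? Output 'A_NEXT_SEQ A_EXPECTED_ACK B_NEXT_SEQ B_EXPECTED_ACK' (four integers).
After event 0: A_seq=146 A_ack=200 B_seq=200 B_ack=146
After event 1: A_seq=344 A_ack=200 B_seq=200 B_ack=344

344 200 200 344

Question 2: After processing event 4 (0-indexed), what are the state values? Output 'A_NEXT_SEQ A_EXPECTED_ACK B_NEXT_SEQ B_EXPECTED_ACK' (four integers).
After event 0: A_seq=146 A_ack=200 B_seq=200 B_ack=146
After event 1: A_seq=344 A_ack=200 B_seq=200 B_ack=344
After event 2: A_seq=344 A_ack=200 B_seq=305 B_ack=344
After event 3: A_seq=344 A_ack=200 B_seq=471 B_ack=344
After event 4: A_seq=504 A_ack=200 B_seq=471 B_ack=504

504 200 471 504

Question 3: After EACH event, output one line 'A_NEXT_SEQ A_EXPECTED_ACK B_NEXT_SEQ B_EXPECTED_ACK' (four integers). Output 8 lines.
146 200 200 146
344 200 200 344
344 200 305 344
344 200 471 344
504 200 471 504
658 200 471 658
805 200 471 805
805 200 517 805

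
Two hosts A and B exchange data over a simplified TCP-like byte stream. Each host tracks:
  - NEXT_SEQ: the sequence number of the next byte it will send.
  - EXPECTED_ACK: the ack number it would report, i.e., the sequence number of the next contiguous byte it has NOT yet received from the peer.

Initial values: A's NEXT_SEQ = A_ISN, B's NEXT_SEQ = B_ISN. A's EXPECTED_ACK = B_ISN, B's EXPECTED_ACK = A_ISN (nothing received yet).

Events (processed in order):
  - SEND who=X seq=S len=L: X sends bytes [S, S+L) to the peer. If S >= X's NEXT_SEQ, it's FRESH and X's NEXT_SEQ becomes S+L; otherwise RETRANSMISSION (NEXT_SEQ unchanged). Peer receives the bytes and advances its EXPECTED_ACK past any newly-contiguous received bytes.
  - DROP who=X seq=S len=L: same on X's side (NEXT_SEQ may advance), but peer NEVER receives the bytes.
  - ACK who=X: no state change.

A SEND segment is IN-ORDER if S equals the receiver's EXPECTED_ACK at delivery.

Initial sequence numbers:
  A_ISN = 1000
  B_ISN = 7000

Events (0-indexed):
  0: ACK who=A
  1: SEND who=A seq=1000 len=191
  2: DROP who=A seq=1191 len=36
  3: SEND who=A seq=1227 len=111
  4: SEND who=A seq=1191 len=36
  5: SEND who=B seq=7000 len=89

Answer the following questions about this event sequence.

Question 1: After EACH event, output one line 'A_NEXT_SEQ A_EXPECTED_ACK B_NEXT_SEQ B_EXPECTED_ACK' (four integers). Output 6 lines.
1000 7000 7000 1000
1191 7000 7000 1191
1227 7000 7000 1191
1338 7000 7000 1191
1338 7000 7000 1338
1338 7089 7089 1338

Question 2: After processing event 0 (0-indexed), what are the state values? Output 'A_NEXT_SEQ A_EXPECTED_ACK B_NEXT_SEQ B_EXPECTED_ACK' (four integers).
After event 0: A_seq=1000 A_ack=7000 B_seq=7000 B_ack=1000

1000 7000 7000 1000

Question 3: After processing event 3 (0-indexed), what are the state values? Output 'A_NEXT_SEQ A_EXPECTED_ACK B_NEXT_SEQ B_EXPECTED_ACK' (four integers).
After event 0: A_seq=1000 A_ack=7000 B_seq=7000 B_ack=1000
After event 1: A_seq=1191 A_ack=7000 B_seq=7000 B_ack=1191
After event 2: A_seq=1227 A_ack=7000 B_seq=7000 B_ack=1191
After event 3: A_seq=1338 A_ack=7000 B_seq=7000 B_ack=1191

1338 7000 7000 1191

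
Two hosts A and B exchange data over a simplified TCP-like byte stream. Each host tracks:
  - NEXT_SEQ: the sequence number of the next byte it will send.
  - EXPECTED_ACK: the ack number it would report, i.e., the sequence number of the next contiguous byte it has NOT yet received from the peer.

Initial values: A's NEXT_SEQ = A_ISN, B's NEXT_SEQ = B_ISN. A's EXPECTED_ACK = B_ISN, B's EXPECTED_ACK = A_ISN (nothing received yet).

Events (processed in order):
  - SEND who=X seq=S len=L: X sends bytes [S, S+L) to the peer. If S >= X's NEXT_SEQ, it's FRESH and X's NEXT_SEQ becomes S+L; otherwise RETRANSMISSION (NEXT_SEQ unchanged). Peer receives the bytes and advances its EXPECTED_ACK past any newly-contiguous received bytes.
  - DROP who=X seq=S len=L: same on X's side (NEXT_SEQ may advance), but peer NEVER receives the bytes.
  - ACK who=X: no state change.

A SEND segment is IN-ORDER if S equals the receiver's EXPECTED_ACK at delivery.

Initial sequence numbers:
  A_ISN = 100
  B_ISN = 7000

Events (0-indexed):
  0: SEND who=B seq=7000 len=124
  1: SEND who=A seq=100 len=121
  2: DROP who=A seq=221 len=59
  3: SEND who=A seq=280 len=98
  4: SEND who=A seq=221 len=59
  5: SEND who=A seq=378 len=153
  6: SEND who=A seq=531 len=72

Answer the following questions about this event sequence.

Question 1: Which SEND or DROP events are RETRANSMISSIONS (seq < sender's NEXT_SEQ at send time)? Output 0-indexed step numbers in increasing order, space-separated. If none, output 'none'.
Step 0: SEND seq=7000 -> fresh
Step 1: SEND seq=100 -> fresh
Step 2: DROP seq=221 -> fresh
Step 3: SEND seq=280 -> fresh
Step 4: SEND seq=221 -> retransmit
Step 5: SEND seq=378 -> fresh
Step 6: SEND seq=531 -> fresh

Answer: 4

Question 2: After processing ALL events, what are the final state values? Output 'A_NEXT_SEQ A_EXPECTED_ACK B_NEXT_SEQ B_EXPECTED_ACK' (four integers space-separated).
After event 0: A_seq=100 A_ack=7124 B_seq=7124 B_ack=100
After event 1: A_seq=221 A_ack=7124 B_seq=7124 B_ack=221
After event 2: A_seq=280 A_ack=7124 B_seq=7124 B_ack=221
After event 3: A_seq=378 A_ack=7124 B_seq=7124 B_ack=221
After event 4: A_seq=378 A_ack=7124 B_seq=7124 B_ack=378
After event 5: A_seq=531 A_ack=7124 B_seq=7124 B_ack=531
After event 6: A_seq=603 A_ack=7124 B_seq=7124 B_ack=603

Answer: 603 7124 7124 603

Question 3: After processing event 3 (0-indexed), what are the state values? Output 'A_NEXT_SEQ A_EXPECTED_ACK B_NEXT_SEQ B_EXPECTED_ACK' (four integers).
After event 0: A_seq=100 A_ack=7124 B_seq=7124 B_ack=100
After event 1: A_seq=221 A_ack=7124 B_seq=7124 B_ack=221
After event 2: A_seq=280 A_ack=7124 B_seq=7124 B_ack=221
After event 3: A_seq=378 A_ack=7124 B_seq=7124 B_ack=221

378 7124 7124 221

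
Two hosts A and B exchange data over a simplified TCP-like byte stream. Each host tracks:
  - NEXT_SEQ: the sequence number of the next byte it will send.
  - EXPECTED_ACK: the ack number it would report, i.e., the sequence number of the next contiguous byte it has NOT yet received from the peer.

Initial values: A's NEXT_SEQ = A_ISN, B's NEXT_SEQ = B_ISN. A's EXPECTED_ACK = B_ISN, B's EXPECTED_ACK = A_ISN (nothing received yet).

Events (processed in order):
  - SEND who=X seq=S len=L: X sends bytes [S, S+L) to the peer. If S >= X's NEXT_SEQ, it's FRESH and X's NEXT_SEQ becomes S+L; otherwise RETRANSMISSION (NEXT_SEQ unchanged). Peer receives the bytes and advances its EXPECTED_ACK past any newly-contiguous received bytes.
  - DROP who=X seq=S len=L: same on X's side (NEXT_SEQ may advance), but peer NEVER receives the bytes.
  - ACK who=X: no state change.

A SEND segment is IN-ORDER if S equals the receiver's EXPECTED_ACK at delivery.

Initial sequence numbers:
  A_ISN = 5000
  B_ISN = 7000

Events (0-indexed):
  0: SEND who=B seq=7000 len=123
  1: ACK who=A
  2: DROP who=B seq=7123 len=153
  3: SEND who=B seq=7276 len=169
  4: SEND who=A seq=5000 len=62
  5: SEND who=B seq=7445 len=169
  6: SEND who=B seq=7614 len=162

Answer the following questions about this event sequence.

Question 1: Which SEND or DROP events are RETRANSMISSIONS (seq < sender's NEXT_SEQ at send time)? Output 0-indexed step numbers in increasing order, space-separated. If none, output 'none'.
Step 0: SEND seq=7000 -> fresh
Step 2: DROP seq=7123 -> fresh
Step 3: SEND seq=7276 -> fresh
Step 4: SEND seq=5000 -> fresh
Step 5: SEND seq=7445 -> fresh
Step 6: SEND seq=7614 -> fresh

Answer: none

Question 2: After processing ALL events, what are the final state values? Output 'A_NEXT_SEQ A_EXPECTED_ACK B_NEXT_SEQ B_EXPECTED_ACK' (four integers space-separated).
Answer: 5062 7123 7776 5062

Derivation:
After event 0: A_seq=5000 A_ack=7123 B_seq=7123 B_ack=5000
After event 1: A_seq=5000 A_ack=7123 B_seq=7123 B_ack=5000
After event 2: A_seq=5000 A_ack=7123 B_seq=7276 B_ack=5000
After event 3: A_seq=5000 A_ack=7123 B_seq=7445 B_ack=5000
After event 4: A_seq=5062 A_ack=7123 B_seq=7445 B_ack=5062
After event 5: A_seq=5062 A_ack=7123 B_seq=7614 B_ack=5062
After event 6: A_seq=5062 A_ack=7123 B_seq=7776 B_ack=5062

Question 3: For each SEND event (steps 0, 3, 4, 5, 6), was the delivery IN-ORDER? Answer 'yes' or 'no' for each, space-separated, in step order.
Step 0: SEND seq=7000 -> in-order
Step 3: SEND seq=7276 -> out-of-order
Step 4: SEND seq=5000 -> in-order
Step 5: SEND seq=7445 -> out-of-order
Step 6: SEND seq=7614 -> out-of-order

Answer: yes no yes no no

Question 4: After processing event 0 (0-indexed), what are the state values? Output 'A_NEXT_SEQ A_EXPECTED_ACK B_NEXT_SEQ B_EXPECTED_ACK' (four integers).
After event 0: A_seq=5000 A_ack=7123 B_seq=7123 B_ack=5000

5000 7123 7123 5000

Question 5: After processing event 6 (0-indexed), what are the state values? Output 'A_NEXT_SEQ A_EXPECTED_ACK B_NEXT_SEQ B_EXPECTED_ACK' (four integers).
After event 0: A_seq=5000 A_ack=7123 B_seq=7123 B_ack=5000
After event 1: A_seq=5000 A_ack=7123 B_seq=7123 B_ack=5000
After event 2: A_seq=5000 A_ack=7123 B_seq=7276 B_ack=5000
After event 3: A_seq=5000 A_ack=7123 B_seq=7445 B_ack=5000
After event 4: A_seq=5062 A_ack=7123 B_seq=7445 B_ack=5062
After event 5: A_seq=5062 A_ack=7123 B_seq=7614 B_ack=5062
After event 6: A_seq=5062 A_ack=7123 B_seq=7776 B_ack=5062

5062 7123 7776 5062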